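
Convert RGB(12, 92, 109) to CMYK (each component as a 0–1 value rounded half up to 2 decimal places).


R'=12/255≈0.0471, G'=92/255≈0.3608, B'=109/255≈0.4275
K = 1 - max(R',G',B') = 1 - 109/255 = 146/255 = 0.57254… → 0.57
(1-R'-K)/(1-K) simplifies to (max-R)/max with max = 109:
C = (109-12)/109 = 97/109 = 0.88990… → 0.89
M = (109-92)/109 = 17/109 = 0.15596… → 0.16
Y = (109-109)/109 = 0/109 = 0 → 0.00
= CMYK(0.89, 0.16, 0.00, 0.57)


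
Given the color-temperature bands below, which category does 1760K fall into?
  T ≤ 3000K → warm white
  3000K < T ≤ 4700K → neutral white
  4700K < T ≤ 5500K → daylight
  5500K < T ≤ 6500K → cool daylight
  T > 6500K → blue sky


Temperature: 1760K
1760K ≤ 3000K → warm white
Classification: warm white


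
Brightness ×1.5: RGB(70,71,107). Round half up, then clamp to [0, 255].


Multiply each channel by 1.5, round half up, clamp to [0, 255]
R: 70×1.5 = 105
G: 71×1.5 = 106.5 → round → 107
B: 107×1.5 = 160.5 → round → 161
= RGB(105, 107, 161)


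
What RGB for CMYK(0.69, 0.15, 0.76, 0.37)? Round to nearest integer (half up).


R = 255 × (1-C) × (1-K) = 255 × 0.31 × 0.63 = 49.8015 → 50
G = 255 × (1-M) × (1-K) = 255 × 0.85 × 0.63 = 136.5525 → 137
B = 255 × (1-Y) × (1-K) = 255 × 0.24 × 0.63 = 38.556 → 39
= RGB(50, 137, 39)


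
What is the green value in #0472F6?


Color: #0472F6
R = 04 = 4
G = 72 = 114
B = F6 = 246
Green = 114


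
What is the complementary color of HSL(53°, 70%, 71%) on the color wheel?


Complement = opposite side of color wheel = hue + 180°
H' = (53 + 180) mod 360 = 233°
S and L unchanged.
= HSL(233°, 70%, 71%)


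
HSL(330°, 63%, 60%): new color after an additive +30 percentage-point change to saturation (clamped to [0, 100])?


Original S = 63%
Adjustment = +30 percentage points
New S = 63 + (30) = 93
Clamp to [0, 100] → 93
= HSL(330°, 93%, 60%)


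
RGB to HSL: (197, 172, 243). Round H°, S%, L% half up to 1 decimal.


Normalize: R'=197/255≈0.7725, G'=172/255≈0.6745, B'=243/255≈0.9529
Max=243/255, Min=172/255, Δ=Max-Min=71/255
L = (Max+Min)/2 = (243+172)/510 = 415/510 = 0.81372… → L = 81.4%
L > 0.5 → S = Δ/(2-Max-Min) = 71/(510-243-172) = 71/95 = 0.74736… → S = 74.7%
(the 1/255 factors cancel in S and H, so raw channel differences can be used)
Max is B' → H = 60 × ((R-G)/Δ + 4) = 60 × ((197-172)/71 + 4)
  25/71 + 4 = 0.3521… + 4 = 4.3521…
  H = 60 × 4.3521… = 261.126…° → H = 261.1°
= HSL(261.1°, 74.7%, 81.4%)


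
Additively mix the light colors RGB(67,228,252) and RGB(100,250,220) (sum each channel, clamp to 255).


Additive: each channel = min(255, C₁+C₂)
R: 67+100 = 167 → 167
G: 228+250 = 478 → 255
B: 252+220 = 472 → 255
= RGB(167, 255, 255)


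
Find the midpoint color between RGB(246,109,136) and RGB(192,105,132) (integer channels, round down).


Midpoint: each channel = ⌊(C₁+C₂)/2⌋
R: ⌊(246+192)/2⌋ = 219
G: ⌊(109+105)/2⌋ = 107
B: ⌊(136+132)/2⌋ = 134
= RGB(219, 107, 134)


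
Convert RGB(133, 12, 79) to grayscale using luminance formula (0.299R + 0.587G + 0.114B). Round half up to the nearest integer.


Gray = 0.299×R + 0.587×G + 0.114×B
Gray = 0.299×133 + 0.587×12 + 0.114×79
Gray = 39.767 + 7.044 + 9.006
Gray = 55.817 → round half up → 56
Gray = 56


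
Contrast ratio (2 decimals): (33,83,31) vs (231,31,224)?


Linearize each sRGB channel c=v/255: c/12.92 if c ≤ 0.04045 else ((c+0.055)/1.055)^2.4
L = 0.2126×R_lin + 0.7152×G_lin + 0.0722×B_lin
Color 1 (33,83,31):
  R=33: 33/255≈0.1294 > 0.04045 → ((0.1294+0.055)/1.055)^2.4 ≈ 0.01521
  G=83: 83/255≈0.3255 > 0.04045 → ((0.3255+0.055)/1.055)^2.4 ≈ 0.08650
  B=31: 31/255≈0.1216 > 0.04045 → ((0.1216+0.055)/1.055)^2.4 ≈ 0.01370
  L1 = 0.2126×0.01521 + 0.7152×0.08650 + 0.0722×0.01370 ≈ 0.06609
Color 2 (231,31,224):
  R=231: 231/255≈0.9059 > 0.04045 → ((0.9059+0.055)/1.055)^2.4 ≈ 0.79910
  G=31: 31/255≈0.1216 > 0.04045 → ((0.1216+0.055)/1.055)^2.4 ≈ 0.01370
  B=224: 224/255≈0.8784 > 0.04045 → ((0.8784+0.055)/1.055)^2.4 ≈ 0.74540
  L2 = 0.2126×0.79910 + 0.7152×0.01370 + 0.0722×0.74540 ≈ 0.23351
Lighter = 0.23351, Darker = 0.06609
Ratio = (L_lighter + 0.05) / (L_darker + 0.05)
Ratio = (0.23351 + 0.05) / (0.06609 + 0.05) = 0.28351 / 0.11609 ≈ 2.4422
Ratio ≈ 2.44:1


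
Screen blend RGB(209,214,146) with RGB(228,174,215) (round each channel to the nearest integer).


Screen: C = 255 - (255-A)×(255-B)/255, rounded to nearest integer
R: 255 - (255-209)×(255-228)/255 = 255 - 1242/255 ≈ 255 - 4.871 = 250.129 → 250
G: 255 - (255-214)×(255-174)/255 = 255 - 3321/255 ≈ 255 - 13.024 = 241.976 → 242
B: 255 - (255-146)×(255-215)/255 = 255 - 4360/255 ≈ 255 - 17.098 = 237.902 → 238
= RGB(250, 242, 238)


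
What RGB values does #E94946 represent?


E9 → 233 (R)
49 → 73 (G)
46 → 70 (B)
= RGB(233, 73, 70)


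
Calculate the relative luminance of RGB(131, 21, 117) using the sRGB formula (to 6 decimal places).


Linearize each channel (sRGB transfer function): c = v/255; c_lin = c/12.92 if c ≤ 0.04045, else ((c+0.055)/1.055)^2.4
  R: 131/255 ≈ 0.513725 > 0.04045 → ((0.513725+0.055)/1.055)^2.4 ≈ 0.226966
  G: 21/255 ≈ 0.082353 > 0.04045 → ((0.082353+0.055)/1.055)^2.4 ≈ 0.007499
  B: 117/255 ≈ 0.458824 > 0.04045 → ((0.458824+0.055)/1.055)^2.4 ≈ 0.177888
R_lin = 0.226966, G_lin = 0.007499, B_lin = 0.177888
L = 0.2126×R + 0.7152×G + 0.0722×B
L = 0.2126×0.226966 + 0.7152×0.007499 + 0.0722×0.177888
L ≈ 0.066460


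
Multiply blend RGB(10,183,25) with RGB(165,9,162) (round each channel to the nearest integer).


Multiply: C = A×B/255, rounded to nearest integer
R: 10×165/255 = 1650/255 ≈ 6.471 → 6
G: 183×9/255 = 1647/255 ≈ 6.459 → 6
B: 25×162/255 = 4050/255 ≈ 15.882 → 16
= RGB(6, 6, 16)


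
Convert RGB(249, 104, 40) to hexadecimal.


R = 249 → F9 (hex)
G = 104 → 68 (hex)
B = 40 → 28 (hex)
Hex = #F96828


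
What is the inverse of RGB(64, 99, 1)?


Invert: (255-R, 255-G, 255-B)
R: 255-64 = 191
G: 255-99 = 156
B: 255-1 = 254
= RGB(191, 156, 254)


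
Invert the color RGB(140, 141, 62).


Invert: (255-R, 255-G, 255-B)
R: 255-140 = 115
G: 255-141 = 114
B: 255-62 = 193
= RGB(115, 114, 193)


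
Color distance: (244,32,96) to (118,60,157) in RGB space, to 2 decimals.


d = √[(R₁-R₂)² + (G₁-G₂)² + (B₁-B₂)²]
d = √[(244-118)² + (32-60)² + (96-157)²]
d = √[15876 + 784 + 3721]
d = √20381
d ≈ 142.76


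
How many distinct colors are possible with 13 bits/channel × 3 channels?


Total bits = 13 bits/channel × 3 channels = 39 bits
Distinct colors = 2^39
= 549,755,813,888 colors


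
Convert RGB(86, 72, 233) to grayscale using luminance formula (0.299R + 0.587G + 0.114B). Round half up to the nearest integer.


Gray = 0.299×R + 0.587×G + 0.114×B
Gray = 0.299×86 + 0.587×72 + 0.114×233
Gray = 25.714 + 42.264 + 26.562
Gray = 94.540 → round half up → 95
Gray = 95


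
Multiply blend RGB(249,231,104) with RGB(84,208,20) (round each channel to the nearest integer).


Multiply: C = A×B/255, rounded to nearest integer
R: 249×84/255 = 20916/255 ≈ 82.024 → 82
G: 231×208/255 = 48048/255 ≈ 188.424 → 188
B: 104×20/255 = 2080/255 ≈ 8.157 → 8
= RGB(82, 188, 8)


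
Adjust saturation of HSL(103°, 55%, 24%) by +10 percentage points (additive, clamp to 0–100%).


Original S = 55%
Adjustment = +10 percentage points
New S = 55 + (10) = 65
Clamp to [0, 100] → 65
= HSL(103°, 65%, 24%)


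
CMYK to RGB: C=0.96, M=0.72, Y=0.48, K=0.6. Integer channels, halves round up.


R = 255 × (1-C) × (1-K) = 255 × 0.04 × 0.40 = 4.08 → 4
G = 255 × (1-M) × (1-K) = 255 × 0.28 × 0.40 = 28.56 → 29
B = 255 × (1-Y) × (1-K) = 255 × 0.52 × 0.40 = 53.04 → 53
= RGB(4, 29, 53)


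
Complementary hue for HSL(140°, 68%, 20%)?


Complement = opposite side of color wheel = hue + 180°
H' = (140 + 180) mod 360 = 320°
S and L unchanged.
= HSL(320°, 68%, 20%)


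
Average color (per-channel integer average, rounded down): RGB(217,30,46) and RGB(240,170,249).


Midpoint: each channel = ⌊(C₁+C₂)/2⌋
R: ⌊(217+240)/2⌋ = 228
G: ⌊(30+170)/2⌋ = 100
B: ⌊(46+249)/2⌋ = 147
= RGB(228, 100, 147)


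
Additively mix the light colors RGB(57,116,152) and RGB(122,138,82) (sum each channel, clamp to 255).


Additive: each channel = min(255, C₁+C₂)
R: 57+122 = 179 → 179
G: 116+138 = 254 → 254
B: 152+82 = 234 → 234
= RGB(179, 254, 234)


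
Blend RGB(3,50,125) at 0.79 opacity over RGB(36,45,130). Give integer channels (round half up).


C = α×F + (1-α)×B, with 1-α = 0.21
R: 0.79×3 + 0.21×36 = 2.37 + 7.56 = 9.93 → 10
G: 0.79×50 + 0.21×45 = 39.50 + 9.45 = 48.95 → 49
B: 0.79×125 + 0.21×130 = 98.75 + 27.30 = 126.05 → 126
= RGB(10, 49, 126)


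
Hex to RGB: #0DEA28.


0D → 13 (R)
EA → 234 (G)
28 → 40 (B)
= RGB(13, 234, 40)


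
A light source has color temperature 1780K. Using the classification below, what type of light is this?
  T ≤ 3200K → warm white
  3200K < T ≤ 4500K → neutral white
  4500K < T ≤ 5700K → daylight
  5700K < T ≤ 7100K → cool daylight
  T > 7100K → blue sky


Temperature: 1780K
1780K ≤ 3200K → warm white
Classification: warm white


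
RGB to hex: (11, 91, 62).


R = 11 → 0B (hex)
G = 91 → 5B (hex)
B = 62 → 3E (hex)
Hex = #0B5B3E


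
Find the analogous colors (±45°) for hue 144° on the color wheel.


Base hue: 144°
Left analog: (144 - 45) mod 360 = 99°
Right analog: (144 + 45) mod 360 = 189°
Analogous hues = 99° and 189°


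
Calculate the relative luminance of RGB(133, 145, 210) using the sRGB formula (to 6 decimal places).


Linearize each channel (sRGB transfer function): c = v/255; c_lin = c/12.92 if c ≤ 0.04045, else ((c+0.055)/1.055)^2.4
  R: 133/255 ≈ 0.521569 > 0.04045 → ((0.521569+0.055)/1.055)^2.4 ≈ 0.234551
  G: 145/255 ≈ 0.568627 > 0.04045 → ((0.568627+0.055)/1.055)^2.4 ≈ 0.283149
  B: 210/255 ≈ 0.823529 > 0.04045 → ((0.823529+0.055)/1.055)^2.4 ≈ 0.644480
R_lin = 0.234551, G_lin = 0.283149, B_lin = 0.644480
L = 0.2126×R + 0.7152×G + 0.0722×B
L = 0.2126×0.234551 + 0.7152×0.283149 + 0.0722×0.644480
L ≈ 0.298905


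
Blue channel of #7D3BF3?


Color: #7D3BF3
R = 7D = 125
G = 3B = 59
B = F3 = 243
Blue = 243


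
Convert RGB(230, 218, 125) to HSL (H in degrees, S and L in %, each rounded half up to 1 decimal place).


Normalize: R'=230/255≈0.9020, G'=218/255≈0.8549, B'=125/255≈0.4902
Max=230/255, Min=125/255, Δ=Max-Min=105/255
L = (Max+Min)/2 = (230+125)/510 = 355/510 = 0.69607… → L = 69.6%
L > 0.5 → S = Δ/(2-Max-Min) = 105/(510-230-125) = 105/155 = 0.67741… → S = 67.7%
(the 1/255 factors cancel in S and H, so raw channel differences can be used)
Max is R' → H = 60 × (((G-B)/Δ) mod 6) = 60 × (((218-125)/105) mod 6)
  93/105 = 0.8857…
  H = 60 × 0.8857… = 53.142…° → H = 53.1°
= HSL(53.1°, 67.7%, 69.6%)


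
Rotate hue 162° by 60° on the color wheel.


New hue = (H + rotation) mod 360
New hue = (162 + 60) mod 360
= 222 mod 360
= 222°


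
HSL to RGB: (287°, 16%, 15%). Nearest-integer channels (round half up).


H=287°, S=0.16, L=0.15
C = (1-|2L-1|)×S = (1-|-0.70|)×0.16 = 0.048
H' = H/60 = 287/60 ≈ 4.7833; X = C×(1-|H' mod 2 - 1|) = 0.0376
m = L - C/2 = 0.15 - 0.024 = 0.126
Sector ⌊H'⌋ = 4 → (R',G',B') = (0.0376, 0.0, 0.048)
RGB = ((R'+m)×255, (G'+m)×255, (B'+m)×255) = (41.718, 32.13, 44.37)
Round half up → RGB(42, 32, 44)


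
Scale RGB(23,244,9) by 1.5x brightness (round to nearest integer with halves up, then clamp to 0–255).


Multiply each channel by 1.5, round half up, clamp to [0, 255]
R: 23×1.5 = 34.5 → round → 35
G: 244×1.5 = 366 → clamp → 255
B: 9×1.5 = 13.5 → round → 14
= RGB(35, 255, 14)


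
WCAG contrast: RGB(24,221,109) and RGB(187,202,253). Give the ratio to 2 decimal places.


Linearize each sRGB channel c=v/255: c/12.92 if c ≤ 0.04045 else ((c+0.055)/1.055)^2.4
L = 0.2126×R_lin + 0.7152×G_lin + 0.0722×B_lin
Color 1 (24,221,109):
  R=24: 24/255≈0.0941 > 0.04045 → ((0.0941+0.055)/1.055)^2.4 ≈ 0.00913
  G=221: 221/255≈0.8667 > 0.04045 → ((0.8667+0.055)/1.055)^2.4 ≈ 0.72306
  B=109: 109/255≈0.4275 > 0.04045 → ((0.4275+0.055)/1.055)^2.4 ≈ 0.15293
  L1 = 0.2126×0.00913 + 0.7152×0.72306 + 0.0722×0.15293 ≈ 0.53011
Color 2 (187,202,253):
  R=187: 187/255≈0.7333 > 0.04045 → ((0.7333+0.055)/1.055)^2.4 ≈ 0.49693
  G=202: 202/255≈0.7922 > 0.04045 → ((0.7922+0.055)/1.055)^2.4 ≈ 0.59062
  B=253: 253/255≈0.9922 > 0.04045 → ((0.9922+0.055)/1.055)^2.4 ≈ 0.98225
  L2 = 0.2126×0.49693 + 0.7152×0.59062 + 0.0722×0.98225 ≈ 0.59898
Lighter = 0.59898, Darker = 0.53011
Ratio = (L_lighter + 0.05) / (L_darker + 0.05)
Ratio = (0.59898 + 0.05) / (0.53011 + 0.05) = 0.64898 / 0.58011 ≈ 1.1187
Ratio ≈ 1.12:1


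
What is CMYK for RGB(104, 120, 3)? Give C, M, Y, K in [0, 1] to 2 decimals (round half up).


R'=104/255≈0.4078, G'=120/255≈0.4706, B'=3/255≈0.0118
K = 1 - max(R',G',B') = 1 - 120/255 = 135/255 = 0.52941… → 0.53
(1-R'-K)/(1-K) simplifies to (max-R)/max with max = 120:
C = (120-104)/120 = 16/120 = 0.13333… → 0.13
M = (120-120)/120 = 0/120 = 0 → 0.00
Y = (120-3)/120 = 117/120 = 0.975 → 0.98
= CMYK(0.13, 0.00, 0.98, 0.53)


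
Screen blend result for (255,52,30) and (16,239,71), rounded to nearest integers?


Screen: C = 255 - (255-A)×(255-B)/255, rounded to nearest integer
R: 255 - (255-255)×(255-16)/255 = 255 - 0/255 ≈ 255 - 0.000 = 255.000 → 255
G: 255 - (255-52)×(255-239)/255 = 255 - 3248/255 ≈ 255 - 12.737 = 242.263 → 242
B: 255 - (255-30)×(255-71)/255 = 255 - 41400/255 ≈ 255 - 162.353 = 92.647 → 93
= RGB(255, 242, 93)


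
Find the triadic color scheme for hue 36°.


Triadic: equally spaced at 120° intervals
H1 = 36°
H2 = (36 + 120) mod 360 = 156°
H3 = (36 + 240) mod 360 = 276°
Triadic = 36°, 156°, 276°


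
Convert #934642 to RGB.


93 → 147 (R)
46 → 70 (G)
42 → 66 (B)
= RGB(147, 70, 66)


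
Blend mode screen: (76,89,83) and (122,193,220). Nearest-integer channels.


Screen: C = 255 - (255-A)×(255-B)/255, rounded to nearest integer
R: 255 - (255-76)×(255-122)/255 = 255 - 23807/255 ≈ 255 - 93.361 = 161.639 → 162
G: 255 - (255-89)×(255-193)/255 = 255 - 10292/255 ≈ 255 - 40.361 = 214.639 → 215
B: 255 - (255-83)×(255-220)/255 = 255 - 6020/255 ≈ 255 - 23.608 = 231.392 → 231
= RGB(162, 215, 231)


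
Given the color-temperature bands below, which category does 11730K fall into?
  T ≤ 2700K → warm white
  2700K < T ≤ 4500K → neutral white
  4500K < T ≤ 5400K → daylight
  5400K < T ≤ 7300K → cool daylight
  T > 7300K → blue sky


Temperature: 11730K
11730K > 7300K → blue sky
Classification: blue sky


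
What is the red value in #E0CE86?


Color: #E0CE86
R = E0 = 224
G = CE = 206
B = 86 = 134
Red = 224


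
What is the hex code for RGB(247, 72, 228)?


R = 247 → F7 (hex)
G = 72 → 48 (hex)
B = 228 → E4 (hex)
Hex = #F748E4


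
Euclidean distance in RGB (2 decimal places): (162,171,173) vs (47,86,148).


d = √[(R₁-R₂)² + (G₁-G₂)² + (B₁-B₂)²]
d = √[(162-47)² + (171-86)² + (173-148)²]
d = √[13225 + 7225 + 625]
d = √21075
d ≈ 145.17


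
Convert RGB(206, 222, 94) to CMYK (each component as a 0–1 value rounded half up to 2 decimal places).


R'=206/255≈0.8078, G'=222/255≈0.8706, B'=94/255≈0.3686
K = 1 - max(R',G',B') = 1 - 222/255 = 33/255 = 0.12941… → 0.13
(1-R'-K)/(1-K) simplifies to (max-R)/max with max = 222:
C = (222-206)/222 = 16/222 = 0.07207… → 0.07
M = (222-222)/222 = 0/222 = 0 → 0.00
Y = (222-94)/222 = 128/222 = 0.57657… → 0.58
= CMYK(0.07, 0.00, 0.58, 0.13)


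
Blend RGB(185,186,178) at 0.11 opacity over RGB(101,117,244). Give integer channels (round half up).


C = α×F + (1-α)×B, with 1-α = 0.89
R: 0.11×185 + 0.89×101 = 20.35 + 89.89 = 110.24 → 110
G: 0.11×186 + 0.89×117 = 20.46 + 104.13 = 124.59 → 125
B: 0.11×178 + 0.89×244 = 19.58 + 217.16 = 236.74 → 237
= RGB(110, 125, 237)


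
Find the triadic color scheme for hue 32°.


Triadic: equally spaced at 120° intervals
H1 = 32°
H2 = (32 + 120) mod 360 = 152°
H3 = (32 + 240) mod 360 = 272°
Triadic = 32°, 152°, 272°


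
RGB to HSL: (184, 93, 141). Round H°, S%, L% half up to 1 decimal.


Normalize: R'=184/255≈0.7216, G'=93/255≈0.3647, B'=141/255≈0.5529
Max=184/255, Min=93/255, Δ=Max-Min=91/255
L = (Max+Min)/2 = (184+93)/510 = 277/510 = 0.54313… → L = 54.3%
L > 0.5 → S = Δ/(2-Max-Min) = 91/(510-184-93) = 91/233 = 0.39055… → S = 39.1%
(the 1/255 factors cancel in S and H, so raw channel differences can be used)
Max is R' → H = 60 × (((G-B)/Δ) mod 6) = 60 × (((93-141)/91) mod 6)
  (-48)/91 = -0.5274…; negative, so add 6 → 5.4725…
  H = 60 × 5.4725… = 328.351…° → H = 328.4°
= HSL(328.4°, 39.1%, 54.3%)


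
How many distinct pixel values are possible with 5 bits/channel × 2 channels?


Total bits = 5 bits/channel × 2 channels = 10 bits
Distinct pixel values = 2^10
= 1,024 pixel values


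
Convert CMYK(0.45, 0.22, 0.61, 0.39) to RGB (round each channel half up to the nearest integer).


R = 255 × (1-C) × (1-K) = 255 × 0.55 × 0.61 = 85.5525 → 86
G = 255 × (1-M) × (1-K) = 255 × 0.78 × 0.61 = 121.329 → 121
B = 255 × (1-Y) × (1-K) = 255 × 0.39 × 0.61 = 60.6645 → 61
= RGB(86, 121, 61)


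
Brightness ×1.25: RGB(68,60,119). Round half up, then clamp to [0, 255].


Multiply each channel by 1.25, round half up, clamp to [0, 255]
R: 68×1.25 = 85
G: 60×1.25 = 75
B: 119×1.25 = 148.75 → round → 149
= RGB(85, 75, 149)


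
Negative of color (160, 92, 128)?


Invert: (255-R, 255-G, 255-B)
R: 255-160 = 95
G: 255-92 = 163
B: 255-128 = 127
= RGB(95, 163, 127)


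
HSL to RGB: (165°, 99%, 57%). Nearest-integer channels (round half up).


H=165°, S=0.99, L=0.57
C = (1-|2L-1|)×S = (1-|0.14|)×0.99 = 0.8514
H' = H/60 = 165/60 ≈ 2.7500; X = C×(1-|H' mod 2 - 1|) = 0.63855
m = L - C/2 = 0.57 - 0.4257 = 0.1443
Sector ⌊H'⌋ = 2 → (R',G',B') = (0.0, 0.8514, 0.63855)
RGB = ((R'+m)×255, (G'+m)×255, (B'+m)×255) = (36.7965, 253.9035, 199.62675)
Round half up → RGB(37, 254, 200)


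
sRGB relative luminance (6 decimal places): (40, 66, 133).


Linearize each channel (sRGB transfer function): c = v/255; c_lin = c/12.92 if c ≤ 0.04045, else ((c+0.055)/1.055)^2.4
  R: 40/255 ≈ 0.156863 > 0.04045 → ((0.156863+0.055)/1.055)^2.4 ≈ 0.021219
  G: 66/255 ≈ 0.258824 > 0.04045 → ((0.258824+0.055)/1.055)^2.4 ≈ 0.054480
  B: 133/255 ≈ 0.521569 > 0.04045 → ((0.521569+0.055)/1.055)^2.4 ≈ 0.234551
R_lin = 0.021219, G_lin = 0.054480, B_lin = 0.234551
L = 0.2126×R + 0.7152×G + 0.0722×B
L = 0.2126×0.021219 + 0.7152×0.054480 + 0.0722×0.234551
L ≈ 0.060410


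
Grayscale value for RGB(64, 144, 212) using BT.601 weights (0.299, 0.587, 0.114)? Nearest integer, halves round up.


Gray = 0.299×R + 0.587×G + 0.114×B
Gray = 0.299×64 + 0.587×144 + 0.114×212
Gray = 19.136 + 84.528 + 24.168
Gray = 127.832 → round half up → 128
Gray = 128


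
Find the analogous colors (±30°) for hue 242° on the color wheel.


Base hue: 242°
Left analog: (242 - 30) mod 360 = 212°
Right analog: (242 + 30) mod 360 = 272°
Analogous hues = 212° and 272°


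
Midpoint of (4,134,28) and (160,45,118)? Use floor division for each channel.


Midpoint: each channel = ⌊(C₁+C₂)/2⌋
R: ⌊(4+160)/2⌋ = 82
G: ⌊(134+45)/2⌋ = 89
B: ⌊(28+118)/2⌋ = 73
= RGB(82, 89, 73)


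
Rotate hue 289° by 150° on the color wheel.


New hue = (H + rotation) mod 360
New hue = (289 + 150) mod 360
= 439 mod 360
= 79°


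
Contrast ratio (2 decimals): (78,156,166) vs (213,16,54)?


Linearize each sRGB channel c=v/255: c/12.92 if c ≤ 0.04045 else ((c+0.055)/1.055)^2.4
L = 0.2126×R_lin + 0.7152×G_lin + 0.0722×B_lin
Color 1 (78,156,166):
  R=78: 78/255≈0.3059 > 0.04045 → ((0.3059+0.055)/1.055)^2.4 ≈ 0.07619
  G=156: 156/255≈0.6118 > 0.04045 → ((0.6118+0.055)/1.055)^2.4 ≈ 0.33245
  B=166: 166/255≈0.6510 > 0.04045 → ((0.6510+0.055)/1.055)^2.4 ≈ 0.38133
  L1 = 0.2126×0.07619 + 0.7152×0.33245 + 0.0722×0.38133 ≈ 0.28150
Color 2 (213,16,54):
  R=213: 213/255≈0.8353 > 0.04045 → ((0.8353+0.055)/1.055)^2.4 ≈ 0.66539
  G=16: 16/255≈0.0627 > 0.04045 → ((0.0627+0.055)/1.055)^2.4 ≈ 0.00518
  B=54: 54/255≈0.2118 > 0.04045 → ((0.2118+0.055)/1.055)^2.4 ≈ 0.03689
  L2 = 0.2126×0.66539 + 0.7152×0.00518 + 0.0722×0.03689 ≈ 0.14783
Lighter = 0.28150, Darker = 0.14783
Ratio = (L_lighter + 0.05) / (L_darker + 0.05)
Ratio = (0.28150 + 0.05) / (0.14783 + 0.05) = 0.33150 / 0.19783 ≈ 1.6757
Ratio ≈ 1.68:1


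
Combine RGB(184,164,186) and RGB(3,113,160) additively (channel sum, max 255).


Additive: each channel = min(255, C₁+C₂)
R: 184+3 = 187 → 187
G: 164+113 = 277 → 255
B: 186+160 = 346 → 255
= RGB(187, 255, 255)


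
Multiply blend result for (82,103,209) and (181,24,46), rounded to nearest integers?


Multiply: C = A×B/255, rounded to nearest integer
R: 82×181/255 = 14842/255 ≈ 58.204 → 58
G: 103×24/255 = 2472/255 ≈ 9.694 → 10
B: 209×46/255 = 9614/255 ≈ 37.702 → 38
= RGB(58, 10, 38)


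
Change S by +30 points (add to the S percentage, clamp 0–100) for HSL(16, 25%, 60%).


Original S = 25%
Adjustment = +30 percentage points
New S = 25 + (30) = 55
Clamp to [0, 100] → 55
= HSL(16°, 55%, 60%)


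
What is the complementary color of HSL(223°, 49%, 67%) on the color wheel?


Complement = opposite side of color wheel = hue + 180°
H' = (223 + 180) mod 360 = 43°
S and L unchanged.
= HSL(43°, 49%, 67%)


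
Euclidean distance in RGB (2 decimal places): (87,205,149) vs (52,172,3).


d = √[(R₁-R₂)² + (G₁-G₂)² + (B₁-B₂)²]
d = √[(87-52)² + (205-172)² + (149-3)²]
d = √[1225 + 1089 + 21316]
d = √23630
d ≈ 153.72


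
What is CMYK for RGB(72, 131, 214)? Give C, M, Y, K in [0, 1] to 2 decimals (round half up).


R'=72/255≈0.2824, G'=131/255≈0.5137, B'=214/255≈0.8392
K = 1 - max(R',G',B') = 1 - 214/255 = 41/255 = 0.16078… → 0.16
(1-R'-K)/(1-K) simplifies to (max-R)/max with max = 214:
C = (214-72)/214 = 142/214 = 0.66355… → 0.66
M = (214-131)/214 = 83/214 = 0.38785… → 0.39
Y = (214-214)/214 = 0/214 = 0 → 0.00
= CMYK(0.66, 0.39, 0.00, 0.16)


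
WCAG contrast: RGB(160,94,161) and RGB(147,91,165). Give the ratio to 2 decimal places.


Linearize each sRGB channel c=v/255: c/12.92 if c ≤ 0.04045 else ((c+0.055)/1.055)^2.4
L = 0.2126×R_lin + 0.7152×G_lin + 0.0722×B_lin
Color 1 (160,94,161):
  R=160: 160/255≈0.6275 > 0.04045 → ((0.6275+0.055)/1.055)^2.4 ≈ 0.35153
  G=94: 94/255≈0.3686 > 0.04045 → ((0.3686+0.055)/1.055)^2.4 ≈ 0.11193
  B=161: 161/255≈0.6314 > 0.04045 → ((0.6314+0.055)/1.055)^2.4 ≈ 0.35640
  L1 = 0.2126×0.35153 + 0.7152×0.11193 + 0.0722×0.35640 ≈ 0.18052
Color 2 (147,91,165):
  R=147: 147/255≈0.5765 > 0.04045 → ((0.5765+0.055)/1.055)^2.4 ≈ 0.29177
  G=91: 91/255≈0.3569 > 0.04045 → ((0.3569+0.055)/1.055)^2.4 ≈ 0.10462
  B=165: 165/255≈0.6471 > 0.04045 → ((0.6471+0.055)/1.055)^2.4 ≈ 0.37626
  L2 = 0.2126×0.29177 + 0.7152×0.10462 + 0.0722×0.37626 ≈ 0.16402
Lighter = 0.18052, Darker = 0.16402
Ratio = (L_lighter + 0.05) / (L_darker + 0.05)
Ratio = (0.18052 + 0.05) / (0.16402 + 0.05) = 0.23052 / 0.21402 ≈ 1.0771
Ratio ≈ 1.08:1


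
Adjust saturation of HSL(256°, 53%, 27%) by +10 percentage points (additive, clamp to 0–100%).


Original S = 53%
Adjustment = +10 percentage points
New S = 53 + (10) = 63
Clamp to [0, 100] → 63
= HSL(256°, 63%, 27%)


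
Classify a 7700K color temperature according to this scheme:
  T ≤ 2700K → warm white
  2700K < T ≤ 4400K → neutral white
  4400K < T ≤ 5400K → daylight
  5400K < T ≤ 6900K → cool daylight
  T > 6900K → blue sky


Temperature: 7700K
7700K > 6900K → blue sky
Classification: blue sky


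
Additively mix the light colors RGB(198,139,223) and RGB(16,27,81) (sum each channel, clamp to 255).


Additive: each channel = min(255, C₁+C₂)
R: 198+16 = 214 → 214
G: 139+27 = 166 → 166
B: 223+81 = 304 → 255
= RGB(214, 166, 255)


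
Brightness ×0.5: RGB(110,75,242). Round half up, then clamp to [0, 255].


Multiply each channel by 0.5, round half up, clamp to [0, 255]
R: 110×0.5 = 55
G: 75×0.5 = 37.5 → round → 38
B: 242×0.5 = 121
= RGB(55, 38, 121)


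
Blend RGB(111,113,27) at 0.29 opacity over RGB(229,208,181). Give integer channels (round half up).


C = α×F + (1-α)×B, with 1-α = 0.71
R: 0.29×111 + 0.71×229 = 32.19 + 162.59 = 194.78 → 195
G: 0.29×113 + 0.71×208 = 32.77 + 147.68 = 180.45 → 180
B: 0.29×27 + 0.71×181 = 7.83 + 128.51 = 136.34 → 136
= RGB(195, 180, 136)


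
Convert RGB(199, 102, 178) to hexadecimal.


R = 199 → C7 (hex)
G = 102 → 66 (hex)
B = 178 → B2 (hex)
Hex = #C766B2


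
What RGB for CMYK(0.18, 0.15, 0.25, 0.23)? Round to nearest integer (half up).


R = 255 × (1-C) × (1-K) = 255 × 0.82 × 0.77 = 161.007 → 161
G = 255 × (1-M) × (1-K) = 255 × 0.85 × 0.77 = 166.8975 → 167
B = 255 × (1-Y) × (1-K) = 255 × 0.75 × 0.77 = 147.2625 → 147
= RGB(161, 167, 147)


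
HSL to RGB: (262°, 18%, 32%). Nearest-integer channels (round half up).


H=262°, S=0.18, L=0.32
C = (1-|2L-1|)×S = (1-|-0.36|)×0.18 = 0.1152
H' = H/60 = 262/60 ≈ 4.3667; X = C×(1-|H' mod 2 - 1|) = 0.04224
m = L - C/2 = 0.32 - 0.0576 = 0.2624
Sector ⌊H'⌋ = 4 → (R',G',B') = (0.04224, 0.0, 0.1152)
RGB = ((R'+m)×255, (G'+m)×255, (B'+m)×255) = (77.6832, 66.912, 96.288)
Round half up → RGB(78, 67, 96)


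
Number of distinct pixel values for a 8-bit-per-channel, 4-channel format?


Total bits = 8 bits/channel × 4 channels = 32 bits
Distinct pixel values = 2^32
= 4,294,967,296 pixel values


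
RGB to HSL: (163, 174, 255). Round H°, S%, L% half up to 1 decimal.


Normalize: R'=163/255≈0.6392, G'=174/255≈0.6824, B'=255/255≈1.0000
Max=255/255, Min=163/255, Δ=Max-Min=92/255
L = (Max+Min)/2 = (255+163)/510 = 418/510 = 0.81960… → L = 82.0%
L > 0.5 → S = Δ/(2-Max-Min) = 92/(510-255-163) = 92/92 = 1 → S = 100.0%
(the 1/255 factors cancel in S and H, so raw channel differences can be used)
Max is B' → H = 60 × ((R-G)/Δ + 4) = 60 × ((163-174)/92 + 4)
  -11/92 + 4 = -0.1195… + 4 = 3.8804…
  H = 60 × 3.8804… = 232.826…° → H = 232.8°
= HSL(232.8°, 100.0%, 82.0%)


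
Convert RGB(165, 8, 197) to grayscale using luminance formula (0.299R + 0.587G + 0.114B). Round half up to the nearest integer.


Gray = 0.299×R + 0.587×G + 0.114×B
Gray = 0.299×165 + 0.587×8 + 0.114×197
Gray = 49.335 + 4.696 + 22.458
Gray = 76.489 → round half up → 76
Gray = 76


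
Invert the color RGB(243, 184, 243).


Invert: (255-R, 255-G, 255-B)
R: 255-243 = 12
G: 255-184 = 71
B: 255-243 = 12
= RGB(12, 71, 12)


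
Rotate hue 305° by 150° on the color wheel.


New hue = (H + rotation) mod 360
New hue = (305 + 150) mod 360
= 455 mod 360
= 95°


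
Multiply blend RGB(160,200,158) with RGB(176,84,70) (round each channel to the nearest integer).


Multiply: C = A×B/255, rounded to nearest integer
R: 160×176/255 = 28160/255 ≈ 110.431 → 110
G: 200×84/255 = 16800/255 ≈ 65.882 → 66
B: 158×70/255 = 11060/255 ≈ 43.373 → 43
= RGB(110, 66, 43)


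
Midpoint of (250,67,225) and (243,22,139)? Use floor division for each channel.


Midpoint: each channel = ⌊(C₁+C₂)/2⌋
R: ⌊(250+243)/2⌋ = 246
G: ⌊(67+22)/2⌋ = 44
B: ⌊(225+139)/2⌋ = 182
= RGB(246, 44, 182)


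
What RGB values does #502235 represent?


50 → 80 (R)
22 → 34 (G)
35 → 53 (B)
= RGB(80, 34, 53)


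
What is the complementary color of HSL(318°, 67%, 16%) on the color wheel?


Complement = opposite side of color wheel = hue + 180°
H' = (318 + 180) mod 360 = 138°
S and L unchanged.
= HSL(138°, 67%, 16%)


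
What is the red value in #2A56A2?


Color: #2A56A2
R = 2A = 42
G = 56 = 86
B = A2 = 162
Red = 42


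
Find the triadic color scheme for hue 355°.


Triadic: equally spaced at 120° intervals
H1 = 355°
H2 = (355 + 120) mod 360 = 115°
H3 = (355 + 240) mod 360 = 235°
Triadic = 355°, 115°, 235°


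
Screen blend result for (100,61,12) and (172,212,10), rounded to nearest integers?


Screen: C = 255 - (255-A)×(255-B)/255, rounded to nearest integer
R: 255 - (255-100)×(255-172)/255 = 255 - 12865/255 ≈ 255 - 50.451 = 204.549 → 205
G: 255 - (255-61)×(255-212)/255 = 255 - 8342/255 ≈ 255 - 32.714 = 222.286 → 222
B: 255 - (255-12)×(255-10)/255 = 255 - 59535/255 ≈ 255 - 233.471 = 21.529 → 22
= RGB(205, 222, 22)


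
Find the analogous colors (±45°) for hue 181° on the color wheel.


Base hue: 181°
Left analog: (181 - 45) mod 360 = 136°
Right analog: (181 + 45) mod 360 = 226°
Analogous hues = 136° and 226°


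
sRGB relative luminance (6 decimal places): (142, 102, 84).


Linearize each channel (sRGB transfer function): c = v/255; c_lin = c/12.92 if c ≤ 0.04045, else ((c+0.055)/1.055)^2.4
  R: 142/255 ≈ 0.556863 > 0.04045 → ((0.556863+0.055)/1.055)^2.4 ≈ 0.270498
  G: 102/255 ≈ 0.400000 > 0.04045 → ((0.400000+0.055)/1.055)^2.4 ≈ 0.132868
  B: 84/255 ≈ 0.329412 > 0.04045 → ((0.329412+0.055)/1.055)^2.4 ≈ 0.088656
R_lin = 0.270498, G_lin = 0.132868, B_lin = 0.088656
L = 0.2126×R + 0.7152×G + 0.0722×B
L = 0.2126×0.270498 + 0.7152×0.132868 + 0.0722×0.088656
L ≈ 0.158936


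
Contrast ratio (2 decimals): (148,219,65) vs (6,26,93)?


Linearize each sRGB channel c=v/255: c/12.92 if c ≤ 0.04045 else ((c+0.055)/1.055)^2.4
L = 0.2126×R_lin + 0.7152×G_lin + 0.0722×B_lin
Color 1 (148,219,65):
  R=148: 148/255≈0.5804 > 0.04045 → ((0.5804+0.055)/1.055)^2.4 ≈ 0.29614
  G=219: 219/255≈0.8588 > 0.04045 → ((0.8588+0.055)/1.055)^2.4 ≈ 0.70838
  B=65: 65/255≈0.2549 > 0.04045 → ((0.2549+0.055)/1.055)^2.4 ≈ 0.05286
  L1 = 0.2126×0.29614 + 0.7152×0.70838 + 0.0722×0.05286 ≈ 0.57341
Color 2 (6,26,93):
  R=6: 6/255≈0.0235 ≤ 0.04045 → 0.0235/12.92 ≈ 0.00182
  G=26: 26/255≈0.1020 > 0.04045 → ((0.1020+0.055)/1.055)^2.4 ≈ 0.01033
  B=93: 93/255≈0.3647 > 0.04045 → ((0.3647+0.055)/1.055)^2.4 ≈ 0.10946
  L2 = 0.2126×0.00182 + 0.7152×0.01033 + 0.0722×0.10946 ≈ 0.01568
Lighter = 0.57341, Darker = 0.01568
Ratio = (L_lighter + 0.05) / (L_darker + 0.05)
Ratio = (0.57341 + 0.05) / (0.01568 + 0.05) = 0.62341 / 0.06568 ≈ 9.4918
Ratio ≈ 9.49:1


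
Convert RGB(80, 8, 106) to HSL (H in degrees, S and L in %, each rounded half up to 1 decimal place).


Normalize: R'=80/255≈0.3137, G'=8/255≈0.0314, B'=106/255≈0.4157
Max=106/255, Min=8/255, Δ=Max-Min=98/255
L = (Max+Min)/2 = (106+8)/510 = 114/510 = 0.22352… → L = 22.4%
L ≤ 0.5 → S = Δ/(Max+Min) = 98/(106+8) = 98/114 = 0.85964… → S = 86.0%
(the 1/255 factors cancel in S and H, so raw channel differences can be used)
Max is B' → H = 60 × ((R-G)/Δ + 4) = 60 × ((80-8)/98 + 4)
  72/98 + 4 = 0.7346… + 4 = 4.7346…
  H = 60 × 4.7346… = 284.081…° → H = 284.1°
= HSL(284.1°, 86.0%, 22.4%)


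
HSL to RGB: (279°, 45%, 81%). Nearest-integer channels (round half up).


H=279°, S=0.45, L=0.81
C = (1-|2L-1|)×S = (1-|0.62|)×0.45 = 0.171
H' = H/60 = 279/60 ≈ 4.6500; X = C×(1-|H' mod 2 - 1|) = 0.11115
m = L - C/2 = 0.81 - 0.0855 = 0.7245
Sector ⌊H'⌋ = 4 → (R',G',B') = (0.11115, 0.0, 0.171)
RGB = ((R'+m)×255, (G'+m)×255, (B'+m)×255) = (213.09075, 184.7475, 228.3525)
Round half up → RGB(213, 185, 228)


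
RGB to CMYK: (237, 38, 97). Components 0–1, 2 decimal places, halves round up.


R'=237/255≈0.9294, G'=38/255≈0.1490, B'=97/255≈0.3804
K = 1 - max(R',G',B') = 1 - 237/255 = 18/255 = 0.07058… → 0.07
(1-R'-K)/(1-K) simplifies to (max-R)/max with max = 237:
C = (237-237)/237 = 0/237 = 0 → 0.00
M = (237-38)/237 = 199/237 = 0.83966… → 0.84
Y = (237-97)/237 = 140/237 = 0.59071… → 0.59
= CMYK(0.00, 0.84, 0.59, 0.07)


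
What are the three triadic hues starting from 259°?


Triadic: equally spaced at 120° intervals
H1 = 259°
H2 = (259 + 120) mod 360 = 19°
H3 = (259 + 240) mod 360 = 139°
Triadic = 259°, 19°, 139°


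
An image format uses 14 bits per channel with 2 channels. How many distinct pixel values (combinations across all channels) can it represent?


Total bits = 14 bits/channel × 2 channels = 28 bits
Distinct pixel values = 2^28
= 268,435,456 pixel values


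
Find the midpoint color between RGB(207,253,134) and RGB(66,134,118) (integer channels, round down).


Midpoint: each channel = ⌊(C₁+C₂)/2⌋
R: ⌊(207+66)/2⌋ = 136
G: ⌊(253+134)/2⌋ = 193
B: ⌊(134+118)/2⌋ = 126
= RGB(136, 193, 126)


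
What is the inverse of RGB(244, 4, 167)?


Invert: (255-R, 255-G, 255-B)
R: 255-244 = 11
G: 255-4 = 251
B: 255-167 = 88
= RGB(11, 251, 88)


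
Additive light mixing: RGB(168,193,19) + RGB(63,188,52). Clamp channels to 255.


Additive: each channel = min(255, C₁+C₂)
R: 168+63 = 231 → 231
G: 193+188 = 381 → 255
B: 19+52 = 71 → 71
= RGB(231, 255, 71)


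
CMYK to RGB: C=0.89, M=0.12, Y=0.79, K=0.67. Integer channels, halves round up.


R = 255 × (1-C) × (1-K) = 255 × 0.11 × 0.33 = 9.2565 → 9
G = 255 × (1-M) × (1-K) = 255 × 0.88 × 0.33 = 74.052 → 74
B = 255 × (1-Y) × (1-K) = 255 × 0.21 × 0.33 = 17.6715 → 18
= RGB(9, 74, 18)


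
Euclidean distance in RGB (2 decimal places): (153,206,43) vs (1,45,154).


d = √[(R₁-R₂)² + (G₁-G₂)² + (B₁-B₂)²]
d = √[(153-1)² + (206-45)² + (43-154)²]
d = √[23104 + 25921 + 12321]
d = √61346
d ≈ 247.68


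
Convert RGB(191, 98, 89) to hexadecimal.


R = 191 → BF (hex)
G = 98 → 62 (hex)
B = 89 → 59 (hex)
Hex = #BF6259


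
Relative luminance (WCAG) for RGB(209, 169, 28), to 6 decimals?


Linearize each channel (sRGB transfer function): c = v/255; c_lin = c/12.92 if c ≤ 0.04045, else ((c+0.055)/1.055)^2.4
  R: 209/255 ≈ 0.819608 > 0.04045 → ((0.819608+0.055)/1.055)^2.4 ≈ 0.637597
  G: 169/255 ≈ 0.662745 > 0.04045 → ((0.662745+0.055)/1.055)^2.4 ≈ 0.396755
  B: 28/255 ≈ 0.109804 > 0.04045 → ((0.109804+0.055)/1.055)^2.4 ≈ 0.011612
R_lin = 0.637597, G_lin = 0.396755, B_lin = 0.011612
L = 0.2126×R + 0.7152×G + 0.0722×B
L = 0.2126×0.637597 + 0.7152×0.396755 + 0.0722×0.011612
L ≈ 0.420151


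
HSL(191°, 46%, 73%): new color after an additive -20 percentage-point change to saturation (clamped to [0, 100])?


Original S = 46%
Adjustment = -20 percentage points
New S = 46 + (-20) = 26
Clamp to [0, 100] → 26
= HSL(191°, 26%, 73%)


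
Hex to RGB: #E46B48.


E4 → 228 (R)
6B → 107 (G)
48 → 72 (B)
= RGB(228, 107, 72)


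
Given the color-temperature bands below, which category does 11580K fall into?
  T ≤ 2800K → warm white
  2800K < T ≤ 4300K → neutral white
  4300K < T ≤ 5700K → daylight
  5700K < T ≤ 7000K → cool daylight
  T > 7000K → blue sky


Temperature: 11580K
11580K > 7000K → blue sky
Classification: blue sky


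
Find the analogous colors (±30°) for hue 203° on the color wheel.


Base hue: 203°
Left analog: (203 - 30) mod 360 = 173°
Right analog: (203 + 30) mod 360 = 233°
Analogous hues = 173° and 233°


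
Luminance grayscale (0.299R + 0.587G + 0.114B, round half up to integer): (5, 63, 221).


Gray = 0.299×R + 0.587×G + 0.114×B
Gray = 0.299×5 + 0.587×63 + 0.114×221
Gray = 1.495 + 36.981 + 25.194
Gray = 63.670 → round half up → 64
Gray = 64


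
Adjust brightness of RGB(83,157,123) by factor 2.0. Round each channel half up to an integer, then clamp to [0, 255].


Multiply each channel by 2.0, round half up, clamp to [0, 255]
R: 83×2.0 = 166
G: 157×2.0 = 314 → clamp → 255
B: 123×2.0 = 246
= RGB(166, 255, 246)


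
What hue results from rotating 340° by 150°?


New hue = (H + rotation) mod 360
New hue = (340 + 150) mod 360
= 490 mod 360
= 130°


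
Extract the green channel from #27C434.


Color: #27C434
R = 27 = 39
G = C4 = 196
B = 34 = 52
Green = 196


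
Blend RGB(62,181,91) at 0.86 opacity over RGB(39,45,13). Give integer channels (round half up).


C = α×F + (1-α)×B, with 1-α = 0.14
R: 0.86×62 + 0.14×39 = 53.32 + 5.46 = 58.78 → 59
G: 0.86×181 + 0.14×45 = 155.66 + 6.30 = 161.96 → 162
B: 0.86×91 + 0.14×13 = 78.26 + 1.82 = 80.08 → 80
= RGB(59, 162, 80)


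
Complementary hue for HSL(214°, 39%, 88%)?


Complement = opposite side of color wheel = hue + 180°
H' = (214 + 180) mod 360 = 34°
S and L unchanged.
= HSL(34°, 39%, 88%)


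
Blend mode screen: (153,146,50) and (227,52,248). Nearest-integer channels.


Screen: C = 255 - (255-A)×(255-B)/255, rounded to nearest integer
R: 255 - (255-153)×(255-227)/255 = 255 - 2856/255 ≈ 255 - 11.200 = 243.800 → 244
G: 255 - (255-146)×(255-52)/255 = 255 - 22127/255 ≈ 255 - 86.773 = 168.227 → 168
B: 255 - (255-50)×(255-248)/255 = 255 - 1435/255 ≈ 255 - 5.627 = 249.373 → 249
= RGB(244, 168, 249)


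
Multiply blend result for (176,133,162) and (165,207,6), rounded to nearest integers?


Multiply: C = A×B/255, rounded to nearest integer
R: 176×165/255 = 29040/255 ≈ 113.882 → 114
G: 133×207/255 = 27531/255 ≈ 107.965 → 108
B: 162×6/255 = 972/255 ≈ 3.812 → 4
= RGB(114, 108, 4)


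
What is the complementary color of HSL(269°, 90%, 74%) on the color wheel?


Complement = opposite side of color wheel = hue + 180°
H' = (269 + 180) mod 360 = 89°
S and L unchanged.
= HSL(89°, 90%, 74%)


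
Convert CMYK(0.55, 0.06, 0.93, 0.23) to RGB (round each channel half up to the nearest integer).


R = 255 × (1-C) × (1-K) = 255 × 0.45 × 0.77 = 88.3575 → 88
G = 255 × (1-M) × (1-K) = 255 × 0.94 × 0.77 = 184.569 → 185
B = 255 × (1-Y) × (1-K) = 255 × 0.07 × 0.77 = 13.7445 → 14
= RGB(88, 185, 14)


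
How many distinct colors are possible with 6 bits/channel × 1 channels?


Total bits = 6 bits/channel × 1 channels = 6 bits
Distinct colors = 2^6
= 64 colors


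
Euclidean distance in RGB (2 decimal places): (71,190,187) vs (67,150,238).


d = √[(R₁-R₂)² + (G₁-G₂)² + (B₁-B₂)²]
d = √[(71-67)² + (190-150)² + (187-238)²]
d = √[16 + 1600 + 2601]
d = √4217
d ≈ 64.94


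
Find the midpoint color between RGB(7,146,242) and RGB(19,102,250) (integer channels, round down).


Midpoint: each channel = ⌊(C₁+C₂)/2⌋
R: ⌊(7+19)/2⌋ = 13
G: ⌊(146+102)/2⌋ = 124
B: ⌊(242+250)/2⌋ = 246
= RGB(13, 124, 246)


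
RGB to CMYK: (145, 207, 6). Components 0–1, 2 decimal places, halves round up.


R'=145/255≈0.5686, G'=207/255≈0.8118, B'=6/255≈0.0235
K = 1 - max(R',G',B') = 1 - 207/255 = 48/255 = 0.18823… → 0.19
(1-R'-K)/(1-K) simplifies to (max-R)/max with max = 207:
C = (207-145)/207 = 62/207 = 0.29951… → 0.30
M = (207-207)/207 = 0/207 = 0 → 0.00
Y = (207-6)/207 = 201/207 = 0.97101… → 0.97
= CMYK(0.30, 0.00, 0.97, 0.19)


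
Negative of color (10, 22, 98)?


Invert: (255-R, 255-G, 255-B)
R: 255-10 = 245
G: 255-22 = 233
B: 255-98 = 157
= RGB(245, 233, 157)


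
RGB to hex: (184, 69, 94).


R = 184 → B8 (hex)
G = 69 → 45 (hex)
B = 94 → 5E (hex)
Hex = #B8455E


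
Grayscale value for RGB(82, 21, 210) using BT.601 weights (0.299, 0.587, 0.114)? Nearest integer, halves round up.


Gray = 0.299×R + 0.587×G + 0.114×B
Gray = 0.299×82 + 0.587×21 + 0.114×210
Gray = 24.518 + 12.327 + 23.940
Gray = 60.785 → round half up → 61
Gray = 61


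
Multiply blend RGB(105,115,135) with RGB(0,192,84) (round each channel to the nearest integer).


Multiply: C = A×B/255, rounded to nearest integer
R: 105×0/255 = 0/255 ≈ 0.000 → 0
G: 115×192/255 = 22080/255 ≈ 86.588 → 87
B: 135×84/255 = 11340/255 ≈ 44.471 → 44
= RGB(0, 87, 44)
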